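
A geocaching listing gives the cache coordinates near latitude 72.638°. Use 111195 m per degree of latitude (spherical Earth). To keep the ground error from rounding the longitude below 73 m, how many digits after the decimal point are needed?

3 decimal places

At 72.638° one degree of longitude covers 111195 × cos 72.638° ≈ 111195 × 0.2984 ≈ 33181.5 m.
With N decimal places the half-ulp bound is 0.5·10⁻ᴺ°, or 0.5·10⁻ᴺ × 33181.5 m on the ground.
Setting 16590.7 × 10⁻ᴺ ≤ 73 gives 10ᴺ ≥ 227.3, i.e. N ≥ 2.36.
At 2 places the error can reach 166 m, but 3 places keeps it to 16.6 m.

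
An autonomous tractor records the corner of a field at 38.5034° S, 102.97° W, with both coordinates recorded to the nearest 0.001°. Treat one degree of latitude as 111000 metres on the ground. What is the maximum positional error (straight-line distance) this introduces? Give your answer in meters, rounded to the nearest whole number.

70 meters

Rounding to 3 decimal places leaves each coordinate within ±0.0005° of the true value.
North–south component: 0.0005° × 111000 = 55.5 m.
East–west component at 38.5034°: 0.0005° × 111000 × cos 38.5034° ≈ 0.0005 × 86865.4 ≈ 43.4327 m.
The two errors are perpendicular, so the maximum displacement is √(55.5² + 43.4327²) ≈ 70.4745 m.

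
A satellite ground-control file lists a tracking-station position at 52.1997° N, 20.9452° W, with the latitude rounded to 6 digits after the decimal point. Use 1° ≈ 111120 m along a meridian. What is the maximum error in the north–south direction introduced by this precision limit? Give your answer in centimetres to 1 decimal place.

5.6 centimetres

Rounding to 6 decimal places leaves the latitude within ±5e-07° of the true value.
So the N–S error is at most 5e-07 × 111120 = 0.05556 m.
That is 0.05556 m = 5.556 cm.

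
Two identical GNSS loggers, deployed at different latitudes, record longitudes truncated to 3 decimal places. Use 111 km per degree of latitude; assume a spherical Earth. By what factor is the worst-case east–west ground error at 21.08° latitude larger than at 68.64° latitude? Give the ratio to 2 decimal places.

Truncating at 3 decimal places can drop up to a full unit in the last place, so the longitude may be off by as much as 0.001°.
Error at 21.08° = 0.001° × 111000 × cos 21.08° ≈ 111 × 0.9331 = 103.57 m.
Error at 68.64° = 0.001° × 111000 × cos 68.64° ≈ 111 × 0.3642 = 40.429 m.
Ratio: 103.57 / 40.429 = cos 21.08° / cos 68.64° ≈ 2.5618.

2.56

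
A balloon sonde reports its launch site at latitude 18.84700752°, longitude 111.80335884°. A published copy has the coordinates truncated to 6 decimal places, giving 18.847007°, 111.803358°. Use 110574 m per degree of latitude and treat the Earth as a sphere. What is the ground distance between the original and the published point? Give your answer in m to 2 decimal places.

0.11 m

Δlat = 18.84700752 − 18.847007 = +0.00000052°; Δlon = 111.80335884 − 111.803358 = +0.00000084°.
North–south shift: 0.00000052 × 110574 = 0.0574985 m.
East–west at this latitude: 0.00000084° × 110574 × cos 18.847° ≈ 0.00000084 × 104646 = 0.0879022 m.
Combined displacement = (0.0574985² + 0.0879022²)^½ ≈ 0.105038 m.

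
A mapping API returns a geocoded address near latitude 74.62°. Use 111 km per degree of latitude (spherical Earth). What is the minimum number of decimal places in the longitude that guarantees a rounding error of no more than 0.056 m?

At 74.62° one degree of longitude covers 111000 × cos 74.62° ≈ 111000 × 0.2652 ≈ 29439.4 m.
Rounding to N decimal places gives at most 0.5 × 10⁻ᴺ degrees of error, i.e. 0.5 × 10⁻ᴺ × 29439.4 m.
Need 0.5 × 29439.4 × 10⁻ᴺ ≤ 0.056 → 10⁻ᴺ ≤ 3.804e-06, so N ≥ 5.42.
N = 5 would give 0.147 m (too coarse); N = 6 gives 0.0147 m ≤ 0.056 m.

6 decimal places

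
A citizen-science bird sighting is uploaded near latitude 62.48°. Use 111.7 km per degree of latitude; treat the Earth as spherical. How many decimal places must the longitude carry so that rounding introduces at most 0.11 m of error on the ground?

6

At 62.48° one degree of longitude covers 111700 × cos 62.48° ≈ 111700 × 0.4621 ≈ 51611.9 m.
N decimal places → at most half a unit in the last place, 0.5 × 10⁻ᴺ° = 51611.9/2 × 10⁻ᴺ m.
Setting 25806 × 10⁻ᴺ ≤ 0.11 gives 10ᴺ ≥ 2.346e+05, i.e. N ≥ 5.37.
So 6 decimal places suffice (0.0258 m); 5 would allow up to 0.258 m.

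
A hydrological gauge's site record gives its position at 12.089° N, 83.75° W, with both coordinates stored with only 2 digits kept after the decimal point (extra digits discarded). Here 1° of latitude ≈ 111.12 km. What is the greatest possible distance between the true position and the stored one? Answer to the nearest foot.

5099 feet

Truncating at 2 decimal places can drop up to a full unit in the last place, so each coordinate may be off by as much as 0.01°.
Latitude error → 0.01 × 111120 = 1111.2 m along the meridian.
E–W at 12.089°: 0.01° × 111120 × cos 12.089° = 0.01 × 111120 × 0.9778 ≈ 1086.56 m.
Combining orthogonally: (1111.2² + 1086.56²)^½ ≈ 1554.15 m.
In feet: 1554.15 m ÷ 0.3048 ≈ 5098.9 ft.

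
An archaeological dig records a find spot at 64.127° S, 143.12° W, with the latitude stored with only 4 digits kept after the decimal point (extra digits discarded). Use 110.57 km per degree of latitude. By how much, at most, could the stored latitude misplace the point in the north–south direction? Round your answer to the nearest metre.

Truncating at 4 decimal places can drop up to a full unit in the last place, so the latitude may be off by as much as 0.0001°.
Along the meridian that is 0.0001° × 110570 m/° = 11.057 m.

11 metres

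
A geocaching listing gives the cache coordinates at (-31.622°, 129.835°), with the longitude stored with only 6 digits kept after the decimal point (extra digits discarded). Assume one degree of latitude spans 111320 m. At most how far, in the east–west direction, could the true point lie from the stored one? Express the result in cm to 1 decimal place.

9.5 cm

Truncating at 6 decimal places can drop up to a full unit in the last place, so the longitude may be off by as much as 1e-06°.
One degree of longitude at 31.622° is 111320 × cos 31.622° ≈ 111320 × 0.8515 = 94791.8 m.
Maximum E–W displacement: 1e-06 × 94791.8 = 0.0947918 m.
That is 0.0947918 m = 9.4792 cm.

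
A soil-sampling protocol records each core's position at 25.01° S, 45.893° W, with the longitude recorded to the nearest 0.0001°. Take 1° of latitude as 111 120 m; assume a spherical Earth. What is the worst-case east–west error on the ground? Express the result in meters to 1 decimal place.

5.0 meters

Rounding to 4 decimal places leaves the longitude within ±5e-05° of the true value.
At latitude 25.01° a degree of longitude spans 111120 m × cos 25.01° = 111120 × 0.9062 ≈ 100701 m.
So at most 5e-05° × 100701 ≈ 5.03504 m east–west.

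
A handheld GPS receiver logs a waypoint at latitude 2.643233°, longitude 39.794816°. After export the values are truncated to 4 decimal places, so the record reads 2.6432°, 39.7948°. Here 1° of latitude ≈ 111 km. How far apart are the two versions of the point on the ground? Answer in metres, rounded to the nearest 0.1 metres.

4.1 metres

Δlat = 2.643233 − 2.6432 = +0.000033°; Δlon = 39.794816 − 39.7948 = +0.000016°.
N–S: 0.000033° × 111000 m/° = 3.663 m.
E–W at 2.6432°: 0.000016° × 111000 × cos 2.6432° = 0.000016 × 111000 × 0.9989 ≈ 1.77411 m.
Combined displacement = (3.663² + 1.77411²)^½ ≈ 4.07002 m.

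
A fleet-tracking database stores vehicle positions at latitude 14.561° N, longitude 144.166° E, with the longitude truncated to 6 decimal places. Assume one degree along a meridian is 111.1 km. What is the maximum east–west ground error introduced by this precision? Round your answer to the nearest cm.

Truncating at 6 decimal places can drop up to a full unit in the last place, so the longitude may be off by as much as 1e-06°.
One degree of longitude at 14.561° is 111100 × cos 14.561° ≈ 111100 × 0.9679 = 107532 m.
Maximum E–W displacement: 1e-06 × 107532 = 0.107532 m.
That is 0.107532 m = 10.753 cm.

11 cm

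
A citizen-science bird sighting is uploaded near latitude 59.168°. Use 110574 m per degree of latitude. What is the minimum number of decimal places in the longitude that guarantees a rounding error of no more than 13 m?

At 59.168° one degree of longitude covers 110574 × cos 59.168° ≈ 110574 × 0.5125 ≈ 56671.7 m.
With N decimal places the half-ulp bound is 0.5·10⁻ᴺ°, or 0.5·10⁻ᴺ × 56671.7 m on the ground.
Setting 28335.8 × 10⁻ᴺ ≤ 13 gives 10ᴺ ≥ 2180, i.e. N ≥ 3.34.
So 4 decimal places suffice (2.83 m); 3 would allow up to 28.3 m.

4 decimal places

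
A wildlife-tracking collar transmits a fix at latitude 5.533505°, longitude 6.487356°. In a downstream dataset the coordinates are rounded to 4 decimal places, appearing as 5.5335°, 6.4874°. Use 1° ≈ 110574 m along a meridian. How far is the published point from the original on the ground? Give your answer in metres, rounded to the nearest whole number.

5 metres

Δlat = 5.533505 − 5.5335 = +0.000005°; Δlon = 6.487356 − 6.4874 = -0.000044°.
N–S: 0.000005° × 110574 m/° = 0.55287 m.
E–W at 5.5335°: -0.000044° × 110574 × cos 5.5335° = -0.000044 × 110574 × 0.9953 ≈ -4.84258 m.
Hypotenuse of the two orthogonal shifts: √(0.55287² + 4.84258²) = 4.87404 m.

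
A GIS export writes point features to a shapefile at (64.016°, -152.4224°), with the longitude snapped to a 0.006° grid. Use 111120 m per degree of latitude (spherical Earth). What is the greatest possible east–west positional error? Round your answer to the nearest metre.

146 metres

With a 0.006° grid the true value lies within half a step, ±0.006°/2 = ±0.003°, of the stored one.
One degree of longitude at 64.016° is 111120 × cos 64.016° ≈ 111120 × 0.4381 = 48683.9 m.
So at most 0.003° × 48683.9 ≈ 146.052 m east–west.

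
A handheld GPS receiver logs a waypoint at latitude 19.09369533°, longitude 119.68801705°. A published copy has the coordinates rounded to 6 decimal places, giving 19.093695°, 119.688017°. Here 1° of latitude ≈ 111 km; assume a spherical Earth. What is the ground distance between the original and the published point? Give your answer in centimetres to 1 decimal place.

3.7 centimetres

The latitude changed by +0.00000033° and the longitude by +0.00000005°.
North–south shift: 0.00000033 × 111000 = 0.03663 m.
East–west at this latitude: 0.00000005° × 111000 × cos 19.0937° ≈ 0.00000005 × 104893 = 0.00524467 m.
Combined displacement = (0.03663² + 0.00524467²)^½ ≈ 0.0370036 m.
That is 0.0370036 m = 3.7004 cm.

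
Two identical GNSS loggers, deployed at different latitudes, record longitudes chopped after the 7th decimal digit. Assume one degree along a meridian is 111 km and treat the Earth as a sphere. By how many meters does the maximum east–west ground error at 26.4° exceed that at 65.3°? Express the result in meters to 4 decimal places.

Truncating at 7 decimal places can drop up to a full unit in the last place, so the longitude may be off by as much as 1e-07°.
At 26.4°: 1e-07° × 111000 × cos 26.4° = 1e-07 × 111000 × 0.8957 ≈ 0.0099424 m.
At 65.3°: 1e-07° × 111000 × cos 65.3° = 1e-07 × 111000 × 0.4179 ≈ 0.0046383 m.
Difference: 0.0099424 − 0.0046383 = 0.0053041 m.

0.0053 meters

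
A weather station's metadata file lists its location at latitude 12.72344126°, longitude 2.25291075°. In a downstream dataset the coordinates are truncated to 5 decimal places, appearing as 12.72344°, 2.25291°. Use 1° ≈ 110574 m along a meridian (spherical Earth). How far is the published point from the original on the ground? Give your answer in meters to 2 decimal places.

0.16 meters

Δlat = 12.72344126 − 12.72344 = +0.00000126°; Δlon = 2.25291075 − 2.25291 = +0.00000075°.
N–S: 0.00000126° × 110574 m/° = 0.139323 m.
East–west at this latitude: 0.00000075° × 110574 × cos 12.7234° ≈ 0.00000075 × 107859 = 0.0808941 m.
Combined displacement = (0.139323² + 0.0808941²)^½ ≈ 0.161105 m.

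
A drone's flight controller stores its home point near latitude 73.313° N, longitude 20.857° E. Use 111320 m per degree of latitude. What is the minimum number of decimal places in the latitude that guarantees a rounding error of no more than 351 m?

One degree of latitude covers 111320 m.
Rounding to N decimal places gives at most 0.5 × 10⁻ᴺ degrees of error, i.e. 0.5 × 10⁻ᴺ × 111320 m.
Setting 55660 × 10⁻ᴺ ≤ 351 gives 10ᴺ ≥ 158.6, i.e. N ≥ 2.20.
N = 2 would give 557 m (too coarse); N = 3 gives 55.7 m ≤ 351 m.

3 decimal places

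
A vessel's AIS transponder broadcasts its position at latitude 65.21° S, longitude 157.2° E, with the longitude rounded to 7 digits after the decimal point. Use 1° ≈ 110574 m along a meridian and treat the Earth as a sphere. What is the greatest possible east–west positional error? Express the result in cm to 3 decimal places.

0.232 cm

Rounding to 7 decimal places leaves the longitude within ±5e-08° of the true value.
At latitude 65.21° a degree of longitude spans 110574 m × cos 65.21° = 110574 × 0.4193 ≈ 46363 m.
East–west error: 5e-08° × 46363 m/° ≈ 0.00231815 m.
That is 0.00231815 m = 0.23181 cm.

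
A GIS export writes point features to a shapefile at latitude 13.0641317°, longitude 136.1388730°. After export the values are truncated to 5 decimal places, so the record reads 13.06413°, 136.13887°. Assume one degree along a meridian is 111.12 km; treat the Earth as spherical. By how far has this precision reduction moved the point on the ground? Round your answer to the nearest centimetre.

Δlat = 13.0641317 − 13.06413 = +0.0000017°; Δlon = 136.1388730 − 136.13887 = +0.0000030°.
N–S: 0.0000017° × 111120 m/° = 0.188904 m.
East–west at this latitude: 0.0000030° × 111120 × cos 13.0641° ≈ 0.0000030 × 108244 = 0.324732 m.
Distance: √(0.188904² + 0.324732²) ≈ 0.37568 m.
That is 0.37568 m = 37.568 cm.

38 centimetres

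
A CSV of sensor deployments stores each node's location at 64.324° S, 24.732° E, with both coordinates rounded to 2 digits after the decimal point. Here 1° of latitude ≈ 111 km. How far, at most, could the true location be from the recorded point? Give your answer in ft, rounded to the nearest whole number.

Rounding to 2 decimal places leaves each coordinate within ±0.005° of the true value.
N–S: 0.005° × 111000 m/° = 555 m.
Longitude error → 0.005 × 111000 × cos 64.324° = 0.005 × 111000 × 0.4333 ≈ 240.471 m.
Worst case both components are at the extreme and orthogonal: √(555² + 240.471²) ≈ 604.857 m.
In feet: 604.857 m ÷ 0.3048 ≈ 1984.4 ft.

1984 ft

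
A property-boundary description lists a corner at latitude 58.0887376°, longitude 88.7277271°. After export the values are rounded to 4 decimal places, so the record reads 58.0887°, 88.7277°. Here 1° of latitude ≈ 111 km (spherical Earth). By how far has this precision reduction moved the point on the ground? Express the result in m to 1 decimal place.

The latitude changed by +0.0000376° and the longitude by +0.0000271°.
N–S: 0.0000376° × 111000 m/° = 4.1736 m.
East–west at this latitude: 0.0000271° × 111000 × cos 58.0887° ≈ 0.0000271 × 58675.2 = 1.5901 m.
Hypotenuse of the two orthogonal shifts: √(4.1736² + 1.5901²) = 4.46625 m.

4.5 m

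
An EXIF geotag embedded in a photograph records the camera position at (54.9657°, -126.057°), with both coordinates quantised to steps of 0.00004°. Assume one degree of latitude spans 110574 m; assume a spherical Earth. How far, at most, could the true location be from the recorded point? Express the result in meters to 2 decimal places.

2.55 meters

With a 0.00004° grid the true value lies within half a step, ±0.00004°/2 = ±2e-05°, of the stored one.
N–S: 2e-05° × 110574 m/° = 2.21148 m.
East–west component at 54.9657°: 2e-05° × 110574 × cos 54.9657° ≈ 2e-05 × 63476.9 ≈ 1.26954 m.
Worst case both components are at the extreme and orthogonal: √(2.21148² + 1.26954²) ≈ 2.54997 m.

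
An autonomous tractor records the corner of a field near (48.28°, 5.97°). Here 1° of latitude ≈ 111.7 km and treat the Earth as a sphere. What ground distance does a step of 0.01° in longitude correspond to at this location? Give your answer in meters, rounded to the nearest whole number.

0.01° of longitude at 48.28° is 0.01 × 111700 × cos 48.28° ≈ 0.01 × 74335.3 = 743.353 m.

743 meters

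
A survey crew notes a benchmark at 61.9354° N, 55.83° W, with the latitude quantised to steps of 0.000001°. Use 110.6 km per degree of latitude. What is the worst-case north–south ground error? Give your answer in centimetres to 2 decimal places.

With a 0.000001° grid the true value lies within half a step, ±0.000001°/2 = ±5e-07°, of the stored one.
So the N–S error is at most 5e-07 × 110600 = 0.0553 m.
That is 0.0553 m = 5.53 cm.

5.53 centimetres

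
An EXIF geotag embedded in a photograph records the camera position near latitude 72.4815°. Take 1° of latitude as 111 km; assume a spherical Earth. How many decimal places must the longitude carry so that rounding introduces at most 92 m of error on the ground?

At 72.4815° one degree of longitude covers 111000 × cos 72.4815° ≈ 111000 × 0.3010 ≈ 33412.5 m.
N decimal places → at most half a unit in the last place, 0.5 × 10⁻ᴺ° = 33412.5/2 × 10⁻ᴺ m.
Need 0.5 × 33412.5 × 10⁻ᴺ ≤ 92 → 10⁻ᴺ ≤ 5.507e-03, so N ≥ 2.26.
So 3 decimal places suffice (16.7 m); 2 would allow up to 167 m.

3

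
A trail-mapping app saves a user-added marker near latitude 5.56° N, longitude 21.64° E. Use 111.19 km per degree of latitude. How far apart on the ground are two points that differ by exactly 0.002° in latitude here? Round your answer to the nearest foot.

Along a meridian 0.002° is 0.002 × 111190 = 222.38 m.
Converting: 222.38 m × 3.2808 ft/m ≈ 729.59 ft.

730 feet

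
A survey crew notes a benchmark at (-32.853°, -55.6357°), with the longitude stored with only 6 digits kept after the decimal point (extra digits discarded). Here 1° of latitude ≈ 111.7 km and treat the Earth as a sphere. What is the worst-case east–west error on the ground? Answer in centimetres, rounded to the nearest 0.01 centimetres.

Truncating at 6 decimal places can drop up to a full unit in the last place, so the longitude may be off by as much as 1e-06°.
Parallels shrink by cos φ, so at 32.853° a degree of longitude is 111700 × 0.8401 ≈ 93835.3 m.
Maximum E–W displacement: 1e-06 × 93835.3 = 0.0938353 m.
That is 0.0938353 m = 9.3835 cm.

9.38 centimetres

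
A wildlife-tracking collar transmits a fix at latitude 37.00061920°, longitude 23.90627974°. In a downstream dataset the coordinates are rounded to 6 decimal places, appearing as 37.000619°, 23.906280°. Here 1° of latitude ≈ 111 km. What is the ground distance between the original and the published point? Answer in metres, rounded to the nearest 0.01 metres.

0.03 metres

Δlat = 37.00061920 − 37.000619 = +0.00000020°; Δlon = 23.90627974 − 23.906280 = -0.00000026°.
N–S: 0.00000020° × 111000 m/° = 0.0222 m.
East–west at this latitude: -0.00000026° × 111000 × cos 37.0006° ≈ -0.00000026 × 88647.8 = -0.0230484 m.
Distance: √(0.0222² + 0.0230484²) ≈ 0.0320011 m.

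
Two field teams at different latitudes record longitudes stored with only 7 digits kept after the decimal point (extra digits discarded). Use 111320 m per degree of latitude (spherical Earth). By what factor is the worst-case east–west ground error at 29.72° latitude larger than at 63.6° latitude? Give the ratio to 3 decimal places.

1.953

Truncating at 7 decimal places can drop up to a full unit in the last place, so the longitude may be off by as much as 1e-07°.
Error at 29.72° = 1e-07° × 111320 × cos 29.72° ≈ 0.011132 × 0.8685 = 0.0096677 m.
At 63.6°: 1e-07° × 111320 × cos 63.6° = 1e-07 × 111320 × 0.4446 ≈ 0.0049497 m.
The ratio reduces to cos 29.72° / cos 63.6° = 0.8685/0.4446 ≈ 1.9532.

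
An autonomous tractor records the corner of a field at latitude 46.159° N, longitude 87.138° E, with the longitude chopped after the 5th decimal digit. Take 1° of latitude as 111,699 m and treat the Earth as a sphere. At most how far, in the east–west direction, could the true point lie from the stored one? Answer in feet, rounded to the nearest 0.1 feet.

Truncating at 5 decimal places can drop up to a full unit in the last place, so the longitude may be off by as much as 1e-05°.
Parallels shrink by cos φ, so at 46.159° a degree of longitude is 111699 × 0.6927 ≈ 77369.4 m.
Maximum E–W displacement: 1e-05 × 77369.4 = 0.773694 m.
Converting: 0.773694 m × 3.2808 ft/m ≈ 2.5384 ft.

2.5 feet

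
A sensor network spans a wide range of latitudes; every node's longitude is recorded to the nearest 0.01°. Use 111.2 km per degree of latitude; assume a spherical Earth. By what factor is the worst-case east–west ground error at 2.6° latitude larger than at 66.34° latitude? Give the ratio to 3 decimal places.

2.489

Rounding to 2 decimal places leaves the longitude within ±0.005° of the true value.
Error at 2.6° = 0.005° × 111200 × cos 2.6° ≈ 556 × 0.9990 = 555.43 m.
At 66.34°: 0.005° × 111200 × cos 66.34° = 0.005 × 111200 × 0.4013 ≈ 223.13 m.
The ratio reduces to cos 2.6° / cos 66.34° = 0.9990/0.4013 ≈ 2.4893.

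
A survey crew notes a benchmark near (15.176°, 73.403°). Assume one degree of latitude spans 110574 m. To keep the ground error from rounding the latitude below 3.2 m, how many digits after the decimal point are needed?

5 decimal places

One degree of latitude covers 110574 m.
N decimal places → at most half a unit in the last place, 0.5 × 10⁻ᴺ° = 110574/2 × 10⁻ᴺ m.
Setting 55287 × 10⁻ᴺ ≤ 3.2 gives 10ᴺ ≥ 1.728e+04, i.e. N ≥ 4.24.
So 5 decimal places suffice (0.553 m); 4 would allow up to 5.53 m.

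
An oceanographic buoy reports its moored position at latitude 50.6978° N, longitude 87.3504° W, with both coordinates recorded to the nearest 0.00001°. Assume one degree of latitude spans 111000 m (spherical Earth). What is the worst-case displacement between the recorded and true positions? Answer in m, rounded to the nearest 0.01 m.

0.66 m

Rounding to 5 decimal places leaves each coordinate within ±5e-06° of the true value.
North–south component: 5e-06° × 111000 = 0.555 m.
East–west component at 50.6978°: 5e-06° × 111000 × cos 50.6978° ≈ 5e-06 × 70308.6 ≈ 0.351543 m.
The two errors are perpendicular, so the maximum displacement is √(0.555² + 0.351543²) ≈ 0.656968 m.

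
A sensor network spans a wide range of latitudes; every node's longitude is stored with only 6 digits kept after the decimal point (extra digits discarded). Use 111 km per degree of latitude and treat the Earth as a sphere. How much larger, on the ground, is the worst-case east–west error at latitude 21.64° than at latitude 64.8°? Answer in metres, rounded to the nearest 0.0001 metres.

Truncating at 6 decimal places can drop up to a full unit in the last place, so the longitude may be off by as much as 1e-06°.
At 21.64°: 1e-06° × 111000 × cos 21.64° = 1e-06 × 111000 × 0.9295 ≈ 0.10318 m.
At 64.8°: 1e-06° × 111000 × cos 64.8° = 1e-06 × 111000 × 0.4258 ≈ 0.047262 m.
Difference: 0.10318 − 0.047262 = 0.055915 m.

0.0559 metres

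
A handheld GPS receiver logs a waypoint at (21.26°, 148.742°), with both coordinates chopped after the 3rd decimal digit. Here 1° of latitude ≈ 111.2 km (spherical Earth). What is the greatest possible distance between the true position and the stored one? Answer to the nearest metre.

152 metres

Truncating at 3 decimal places can drop up to a full unit in the last place, so each coordinate may be off by as much as 0.001°.
Latitude error → 0.001 × 111200 = 111.2 m along the meridian.
E–W at 21.26°: 0.001° × 111200 × cos 21.26° = 0.001 × 111200 × 0.9319 ≈ 103.632 m.
Combining orthogonally: (111.2² + 103.632²)^½ ≈ 152.004 m.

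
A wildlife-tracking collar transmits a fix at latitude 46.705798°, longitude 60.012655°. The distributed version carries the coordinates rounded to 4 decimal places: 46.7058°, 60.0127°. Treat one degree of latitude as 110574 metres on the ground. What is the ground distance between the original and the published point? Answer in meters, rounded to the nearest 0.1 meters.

Δlat = 46.705798 − 46.7058 = -0.000002°; Δlon = 60.012655 − 60.0127 = -0.000045°.
N–S: -0.000002° × 110574 m/° = -0.221148 m.
E–W at 46.7058°: -0.000045° × 110574 × cos 46.7058° = -0.000045 × 110574 × 0.6857 ≈ -3.41215 m.
Hypotenuse of the two orthogonal shifts: √(0.221148² + 3.41215²) = 3.41931 m.

3.4 meters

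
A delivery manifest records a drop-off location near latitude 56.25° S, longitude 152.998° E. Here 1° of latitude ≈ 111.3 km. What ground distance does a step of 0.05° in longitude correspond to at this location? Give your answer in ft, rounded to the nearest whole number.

10144 ft

0.05° of longitude at 56.25° is 0.05 × 111300 × cos 56.25° ≈ 0.05 × 61835 = 3091.75 m.
In feet: 3091.75 m ÷ 0.3048 ≈ 10144 ft.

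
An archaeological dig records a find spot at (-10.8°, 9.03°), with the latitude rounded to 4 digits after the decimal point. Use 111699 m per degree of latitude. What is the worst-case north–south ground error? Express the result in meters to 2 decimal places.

Rounding to 4 decimal places leaves the latitude within ±5e-05° of the true value.
North–south distance: 5e-05° × 111699 m/° = 5.58495 m.

5.58 meters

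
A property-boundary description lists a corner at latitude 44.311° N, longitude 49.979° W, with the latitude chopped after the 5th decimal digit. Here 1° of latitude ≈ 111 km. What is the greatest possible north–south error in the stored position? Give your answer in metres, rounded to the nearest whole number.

Truncating at 5 decimal places can drop up to a full unit in the last place, so the latitude may be off by as much as 1e-05°.
Along the meridian that is 1e-05° × 111000 m/° = 1.11 m.

1 metres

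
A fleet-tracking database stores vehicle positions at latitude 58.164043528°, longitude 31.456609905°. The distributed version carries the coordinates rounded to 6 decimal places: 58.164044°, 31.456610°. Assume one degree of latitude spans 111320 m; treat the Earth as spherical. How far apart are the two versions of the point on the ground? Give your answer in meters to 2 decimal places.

0.05 meters

Δlat = 58.164043528 − 58.164044 = -0.000000472°; Δlon = 31.456609905 − 31.456610 = -0.000000095°.
N–S: -0.000000472° × 111320 m/° = -0.052543 m.
East–west at this latitude: -0.000000095° × 111320 × cos 58.164° ≈ -0.000000095 × 58720.1 = -0.00557841 m.
Hypotenuse of the two orthogonal shifts: √(0.052543² + 0.00557841²) = 0.0528383 m.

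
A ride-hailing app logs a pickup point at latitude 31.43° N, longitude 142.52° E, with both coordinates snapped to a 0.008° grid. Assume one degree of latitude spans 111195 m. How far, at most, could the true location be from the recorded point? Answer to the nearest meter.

With a 0.008° grid the true value lies within half a step, ±0.008°/2 = ±0.004°, of the stored one.
Latitude error → 0.004 × 111195 = 444.78 m along the meridian.
East–west component at 31.43°: 0.004° × 111195 × cos 31.43° ≈ 0.004 × 94880.2 ≈ 379.521 m.
The two errors are perpendicular, so the maximum displacement is √(444.78² + 379.521²) ≈ 584.693 m.

585 meters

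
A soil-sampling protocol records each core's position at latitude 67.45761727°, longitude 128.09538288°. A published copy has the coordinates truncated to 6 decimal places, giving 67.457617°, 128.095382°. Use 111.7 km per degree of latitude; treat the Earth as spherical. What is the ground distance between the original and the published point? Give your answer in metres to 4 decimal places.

Δlat = 67.45761727 − 67.457617 = +0.00000027°; Δlon = 128.09538288 − 128.095382 = +0.00000088°.
North–south shift: 0.00000027 × 111700 = 0.030159 m.
East–west at this latitude: 0.00000088° × 111700 × cos 67.4576° ≈ 0.00000088 × 42822.1 = 0.0376834 m.
Distance: √(0.030159² + 0.0376834²) ≈ 0.048266 m.

0.0483 metres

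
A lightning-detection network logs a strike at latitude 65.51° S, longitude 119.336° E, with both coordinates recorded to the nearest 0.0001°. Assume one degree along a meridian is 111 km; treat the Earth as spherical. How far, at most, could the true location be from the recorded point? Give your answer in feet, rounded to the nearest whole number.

20 feet

Rounding to 4 decimal places leaves each coordinate within ±5e-05° of the true value.
N–S: 5e-05° × 111000 m/° = 5.55 m.
Longitude error → 5e-05 × 111000 × cos 65.51° = 5e-05 × 111000 × 0.4145 ≈ 2.30067 m.
Worst case both components are at the extreme and orthogonal: √(5.55² + 2.30067²) ≈ 6.00796 m.
Converting: 6.00796 m × 3.2808 ft/m ≈ 19.711 ft.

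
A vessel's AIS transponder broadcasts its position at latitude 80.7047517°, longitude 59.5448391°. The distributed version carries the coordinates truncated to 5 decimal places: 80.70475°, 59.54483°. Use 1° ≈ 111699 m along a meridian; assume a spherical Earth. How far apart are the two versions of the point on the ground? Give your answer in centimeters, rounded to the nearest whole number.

Δlat = 80.7047517 − 80.70475 = +0.0000017°; Δlon = 59.5448391 − 59.54483 = +0.0000091°.
N–S: 0.0000017° × 111699 m/° = 0.189888 m.
East–west at this latitude: 0.0000091° × 111699 × cos 80.7048° ≈ 0.0000091 × 18041.8 = 0.164181 m.
Distance: √(0.189888² + 0.164181²) ≈ 0.251024 m.
That is 0.251024 m = 25.102 cm.

25 centimeters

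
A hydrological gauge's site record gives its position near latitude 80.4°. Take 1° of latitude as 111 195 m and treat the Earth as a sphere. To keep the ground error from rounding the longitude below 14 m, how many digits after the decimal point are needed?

3

At 80.4° one degree of longitude covers 111195 × cos 80.4° ≈ 111195 × 0.1668 ≈ 18543.9 m.
With N decimal places the half-ulp bound is 0.5·10⁻ᴺ°, or 0.5·10⁻ᴺ × 18543.9 m on the ground.
Setting 9271.93 × 10⁻ᴺ ≤ 14 gives 10ᴺ ≥ 662.3, i.e. N ≥ 2.82.
At 2 places the error can reach 92.7 m, but 3 places keeps it to 9.27 m.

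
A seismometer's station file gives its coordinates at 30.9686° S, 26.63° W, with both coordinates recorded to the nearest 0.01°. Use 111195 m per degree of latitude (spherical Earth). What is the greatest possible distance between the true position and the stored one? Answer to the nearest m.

732 m

Rounding to 2 decimal places leaves each coordinate within ±0.005° of the true value.
North–south component: 0.005° × 111195 = 555.975 m.
Longitude error → 0.005 × 111195 × cos 30.9686° = 0.005 × 111195 × 0.8574 ≈ 476.72 m.
The two errors are perpendicular, so the maximum displacement is √(555.975² + 476.72²) ≈ 732.373 m.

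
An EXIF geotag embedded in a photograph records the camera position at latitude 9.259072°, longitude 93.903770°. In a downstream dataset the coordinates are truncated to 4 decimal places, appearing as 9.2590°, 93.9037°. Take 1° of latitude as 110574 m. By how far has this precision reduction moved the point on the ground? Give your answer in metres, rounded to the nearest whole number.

11 metres

Δlat = 9.259072 − 9.2590 = +0.000072°; Δlon = 93.903770 − 93.9037 = +0.000070°.
N–S: 0.000072° × 110574 m/° = 7.96133 m.
East–west at this latitude: 0.000070° × 110574 × cos 9.259° ≈ 0.000070 × 109133 = 7.63933 m.
Distance: √(7.96133² + 7.63933²) ≈ 11.0337 m.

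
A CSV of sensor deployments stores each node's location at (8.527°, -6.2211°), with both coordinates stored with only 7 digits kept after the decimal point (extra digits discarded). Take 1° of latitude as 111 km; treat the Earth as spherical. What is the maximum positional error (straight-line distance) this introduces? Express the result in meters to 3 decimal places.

0.016 meters

Truncating at 7 decimal places can drop up to a full unit in the last place, so each coordinate may be off by as much as 1e-07°.
North–south component: 1e-07° × 111000 = 0.0111 m.
Longitude error → 1e-07 × 111000 × cos 8.527° = 1e-07 × 111000 × 0.9889 ≈ 0.0109773 m.
Combining orthogonally: (0.0111² + 0.0109773²)^½ ≈ 0.0156113 m.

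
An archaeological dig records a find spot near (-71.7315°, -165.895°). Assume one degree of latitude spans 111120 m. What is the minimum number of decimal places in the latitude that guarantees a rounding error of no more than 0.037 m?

One degree of latitude covers 111120 m.
Rounding to N decimal places gives at most 0.5 × 10⁻ᴺ degrees of error, i.e. 0.5 × 10⁻ᴺ × 111120 m.
Setting 55560 × 10⁻ᴺ ≤ 0.037 gives 10ᴺ ≥ 1.502e+06, i.e. N ≥ 6.18.
At 6 places the error can reach 0.0556 m, but 7 places keeps it to 0.00556 m.

7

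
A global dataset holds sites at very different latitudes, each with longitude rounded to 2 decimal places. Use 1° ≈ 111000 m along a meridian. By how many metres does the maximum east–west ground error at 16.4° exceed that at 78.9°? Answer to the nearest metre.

426 metres

Rounding to 2 decimal places leaves the longitude within ±0.005° of the true value.
At 16.4°: 0.005° × 111000 × cos 16.4° = 0.005 × 111000 × 0.9593 ≈ 532.42 m.
At 78.9°: 0.005° × 111000 × cos 78.9° = 0.005 × 111000 × 0.1925 ≈ 106.85 m.
So the lower-latitude error exceeds the higher by 532.42 − 106.85 = 425.57 m.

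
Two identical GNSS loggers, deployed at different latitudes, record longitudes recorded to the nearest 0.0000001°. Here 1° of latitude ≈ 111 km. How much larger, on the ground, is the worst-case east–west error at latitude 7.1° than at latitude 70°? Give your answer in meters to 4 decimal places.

Rounding to 7 decimal places leaves the longitude within ±5e-08° of the true value.
At 7.1°: 5e-08° × 111000 × cos 7.1° = 5e-08 × 111000 × 0.9923 ≈ 0.0055074 m.
Error at 70° = 5e-08° × 111000 × cos 70° ≈ 0.00555 × 0.3420 = 0.0018982 m.
Difference: 0.0055074 − 0.0018982 = 0.0036092 m.

0.0036 meters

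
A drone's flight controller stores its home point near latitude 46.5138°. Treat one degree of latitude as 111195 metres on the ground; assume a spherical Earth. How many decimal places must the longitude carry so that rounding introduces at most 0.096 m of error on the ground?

At 46.5138° one degree of longitude covers 111195 × cos 46.5138° ≈ 111195 × 0.6882 ≈ 76522.2 m.
N decimal places → at most half a unit in the last place, 0.5 × 10⁻ᴺ° = 76522.2/2 × 10⁻ᴺ m.
Setting 38261.1 × 10⁻ᴺ ≤ 0.096 gives 10ᴺ ≥ 3.986e+05, i.e. N ≥ 5.60.
N = 5 would give 0.383 m (too coarse); N = 6 gives 0.0383 m ≤ 0.096 m.

6 decimal places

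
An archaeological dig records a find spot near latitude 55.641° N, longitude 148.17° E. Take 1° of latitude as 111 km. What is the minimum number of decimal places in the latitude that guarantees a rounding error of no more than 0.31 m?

6

One degree of latitude covers 111000 m.
With N decimal places the half-ulp bound is 0.5·10⁻ᴺ°, or 0.5·10⁻ᴺ × 111000 m on the ground.
Setting 55500 × 10⁻ᴺ ≤ 0.31 gives 10ᴺ ≥ 1.79e+05, i.e. N ≥ 5.25.
N = 5 would give 0.555 m (too coarse); N = 6 gives 0.0555 m ≤ 0.31 m.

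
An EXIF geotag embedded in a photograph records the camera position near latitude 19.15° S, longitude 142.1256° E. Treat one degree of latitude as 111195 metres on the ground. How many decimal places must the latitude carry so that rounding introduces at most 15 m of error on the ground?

One degree of latitude covers 111195 m.
N decimal places → at most half a unit in the last place, 0.5 × 10⁻ᴺ° = 111195/2 × 10⁻ᴺ m.
Setting 55597.5 × 10⁻ᴺ ≤ 15 gives 10ᴺ ≥ 3706, i.e. N ≥ 3.57.
So 4 decimal places suffice (5.56 m); 3 would allow up to 55.6 m.

4 decimal places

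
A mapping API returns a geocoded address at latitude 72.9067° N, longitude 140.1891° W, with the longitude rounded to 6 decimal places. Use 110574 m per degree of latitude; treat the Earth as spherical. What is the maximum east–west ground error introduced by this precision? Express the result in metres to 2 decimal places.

0.02 metres

Rounding to 6 decimal places leaves the longitude within ±5e-07° of the true value.
One degree of longitude at 72.9067° is 110574 × cos 72.9067° ≈ 110574 × 0.2939 = 32500.9 m.
East–west error: 5e-07° × 32500.9 m/° ≈ 0.0162504 m.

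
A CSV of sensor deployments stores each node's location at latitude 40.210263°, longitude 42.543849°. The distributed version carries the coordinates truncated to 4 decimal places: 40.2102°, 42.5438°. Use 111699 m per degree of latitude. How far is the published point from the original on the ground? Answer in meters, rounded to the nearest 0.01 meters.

The latitude changed by +0.000063° and the longitude by +0.000049°.
North–south shift: 0.000063 × 111699 = 7.03704 m.
E–W at 40.2102°: 0.000049° × 111699 × cos 40.2102° = 0.000049 × 111699 × 0.7637 ≈ 4.17982 m.
Hypotenuse of the two orthogonal shifts: √(7.03704² + 4.17982²) = 8.18479 m.

8.18 meters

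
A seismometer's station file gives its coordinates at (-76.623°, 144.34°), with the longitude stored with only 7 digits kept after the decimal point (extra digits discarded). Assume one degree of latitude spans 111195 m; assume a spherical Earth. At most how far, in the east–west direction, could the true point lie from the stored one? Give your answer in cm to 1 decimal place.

Truncating at 7 decimal places can drop up to a full unit in the last place, so the longitude may be off by as much as 1e-07°.
At latitude 76.623° a degree of longitude spans 111195 m × cos 76.623° = 111195 × 0.2314 ≈ 25725.8 m.
East–west error: 1e-07° × 25725.8 m/° ≈ 0.00257258 m.
That is 0.00257258 m = 0.25726 cm.

0.3 cm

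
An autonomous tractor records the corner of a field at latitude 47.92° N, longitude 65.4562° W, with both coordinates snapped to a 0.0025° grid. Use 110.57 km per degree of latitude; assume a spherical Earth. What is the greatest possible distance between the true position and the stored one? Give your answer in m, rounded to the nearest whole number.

With a 0.0025° grid the true value lies within half a step, ±0.0025°/2 = ±0.00125°, of the stored one.
North–south component: 0.00125° × 110570 = 138.213 m.
East–west component at 47.92°: 0.00125° × 110570 × cos 47.92° ≈ 0.00125 × 74100.4 ≈ 92.6255 m.
Combining orthogonally: (138.213² + 92.6255²)^½ ≈ 166.38 m.

166 m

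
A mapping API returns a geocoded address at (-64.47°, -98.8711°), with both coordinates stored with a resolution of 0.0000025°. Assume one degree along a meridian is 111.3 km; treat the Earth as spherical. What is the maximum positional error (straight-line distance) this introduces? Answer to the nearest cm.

15 cm

With a 0.0000025° grid the true value lies within half a step, ±0.0000025°/2 = ±1.25e-06°, of the stored one.
North–south component: 1.25e-06° × 111300 = 0.139125 m.
E–W at 64.47°: 1.25e-06° × 111300 × cos 64.47° = 1.25e-06 × 111300 × 0.4310 ≈ 0.0599606 m.
The two errors are perpendicular, so the maximum displacement is √(0.139125² + 0.0599606²) ≈ 0.151496 m.
That is 0.151496 m = 15.15 cm.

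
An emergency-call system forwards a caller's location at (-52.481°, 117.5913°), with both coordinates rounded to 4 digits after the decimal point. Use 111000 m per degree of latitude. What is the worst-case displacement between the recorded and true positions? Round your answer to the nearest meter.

Rounding to 4 decimal places leaves each coordinate within ±5e-05° of the true value.
North–south component: 5e-05° × 111000 = 5.55 m.
E–W at 52.481°: 5e-05° × 111000 × cos 52.481° = 5e-05 × 111000 × 0.6090 ≈ 3.38009 m.
The two errors are perpendicular, so the maximum displacement is √(5.55² + 3.38009²) ≈ 6.49827 m.

6 meters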